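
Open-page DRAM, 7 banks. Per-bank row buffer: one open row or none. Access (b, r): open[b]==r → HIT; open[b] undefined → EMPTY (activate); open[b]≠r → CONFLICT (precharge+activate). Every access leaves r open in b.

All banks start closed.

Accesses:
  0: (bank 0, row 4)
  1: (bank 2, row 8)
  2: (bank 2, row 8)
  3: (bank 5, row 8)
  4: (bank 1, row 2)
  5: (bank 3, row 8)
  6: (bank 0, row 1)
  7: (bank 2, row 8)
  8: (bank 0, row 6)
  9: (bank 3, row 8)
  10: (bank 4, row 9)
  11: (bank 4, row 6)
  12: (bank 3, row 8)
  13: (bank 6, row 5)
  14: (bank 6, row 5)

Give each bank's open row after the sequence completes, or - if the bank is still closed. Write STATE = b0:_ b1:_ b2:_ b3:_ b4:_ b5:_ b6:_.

STATE = b0:6 b1:2 b2:8 b3:8 b4:6 b5:8 b6:5

0: bank 0 row 4 — prev None → EMPTY
1: bank 2 row 8 — prev None → EMPTY
2: bank 2 row 8 — prev 8 → HIT
3: bank 5 row 8 — prev None → EMPTY
4: bank 1 row 2 — prev None → EMPTY
5: bank 3 row 8 — prev None → EMPTY
6: bank 0 row 1 — prev 4 → CONFLICT
7: bank 2 row 8 — prev 8 → HIT
8: bank 0 row 6 — prev 1 → CONFLICT
9: bank 3 row 8 — prev 8 → HIT
10: bank 4 row 9 — prev None → EMPTY
11: bank 4 row 6 — prev 9 → CONFLICT
12: bank 3 row 8 — prev 8 → HIT
13: bank 6 row 5 — prev None → EMPTY
14: bank 6 row 5 — prev 5 → HIT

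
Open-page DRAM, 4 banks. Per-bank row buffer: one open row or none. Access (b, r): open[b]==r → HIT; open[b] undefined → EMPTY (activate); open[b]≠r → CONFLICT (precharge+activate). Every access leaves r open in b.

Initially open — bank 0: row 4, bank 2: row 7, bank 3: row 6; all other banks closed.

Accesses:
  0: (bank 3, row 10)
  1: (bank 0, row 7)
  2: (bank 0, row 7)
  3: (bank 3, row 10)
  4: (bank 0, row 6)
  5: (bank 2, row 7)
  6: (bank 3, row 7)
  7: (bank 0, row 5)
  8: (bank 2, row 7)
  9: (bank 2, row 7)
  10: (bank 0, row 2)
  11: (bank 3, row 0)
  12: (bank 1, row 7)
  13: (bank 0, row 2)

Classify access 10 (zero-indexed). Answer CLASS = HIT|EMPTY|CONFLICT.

0: bank 3 row 10 — prev 6 → CONFLICT
1: bank 0 row 7 — prev 4 → CONFLICT
2: bank 0 row 7 — prev 7 → HIT
3: bank 3 row 10 — prev 10 → HIT
4: bank 0 row 6 — prev 7 → CONFLICT
5: bank 2 row 7 — prev 7 → HIT
6: bank 3 row 7 — prev 10 → CONFLICT
7: bank 0 row 5 — prev 6 → CONFLICT
8: bank 2 row 7 — prev 7 → HIT
9: bank 2 row 7 — prev 7 → HIT
10: bank 0 row 2 — prev 5 → CONFLICT
11: bank 3 row 0 — prev 7 → CONFLICT
12: bank 1 row 7 — prev None → EMPTY
13: bank 0 row 2 — prev 2 → HIT

CLASS = CONFLICT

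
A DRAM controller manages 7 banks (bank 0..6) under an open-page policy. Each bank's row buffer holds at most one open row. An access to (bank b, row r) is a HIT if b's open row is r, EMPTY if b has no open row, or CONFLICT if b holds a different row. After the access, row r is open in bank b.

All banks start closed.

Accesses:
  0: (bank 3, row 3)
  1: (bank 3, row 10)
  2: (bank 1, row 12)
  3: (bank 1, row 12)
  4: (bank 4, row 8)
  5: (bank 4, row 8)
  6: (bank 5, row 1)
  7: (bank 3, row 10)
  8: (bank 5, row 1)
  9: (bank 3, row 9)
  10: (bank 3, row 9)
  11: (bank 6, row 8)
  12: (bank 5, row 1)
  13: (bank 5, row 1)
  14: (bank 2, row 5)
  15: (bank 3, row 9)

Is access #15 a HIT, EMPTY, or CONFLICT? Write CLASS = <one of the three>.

#0 (3,3) E
#1 (3,10) C  (was 3)
#2 (1,12) E
#3 (1,12) H  (was 12)
#4 (4,8) E
#5 (4,8) H  (was 8)
#6 (5,1) E
#7 (3,10) H  (was 10)
#8 (5,1) H  (was 1)
#9 (3,9) C  (was 10)
#10 (3,9) H  (was 9)
#11 (6,8) E
#12 (5,1) H  (was 1)
#13 (5,1) H  (was 1)
#14 (2,5) E
#15 (3,9) H  (was 9)

CLASS = HIT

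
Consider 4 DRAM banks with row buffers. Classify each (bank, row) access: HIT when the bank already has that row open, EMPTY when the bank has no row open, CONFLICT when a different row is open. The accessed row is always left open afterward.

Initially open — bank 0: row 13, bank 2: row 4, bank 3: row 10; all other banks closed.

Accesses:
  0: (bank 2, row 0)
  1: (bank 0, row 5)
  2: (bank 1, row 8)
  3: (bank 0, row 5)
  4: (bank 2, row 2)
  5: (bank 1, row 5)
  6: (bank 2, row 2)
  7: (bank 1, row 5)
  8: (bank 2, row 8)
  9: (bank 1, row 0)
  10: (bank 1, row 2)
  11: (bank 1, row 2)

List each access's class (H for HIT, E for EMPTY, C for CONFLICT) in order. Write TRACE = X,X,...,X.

TRACE = C,C,E,H,C,C,H,H,C,C,C,H

0: bank 2 row 0 — prev 4 → CONFLICT
1: bank 0 row 5 — prev 13 → CONFLICT
2: bank 1 row 8 — prev None → EMPTY
3: bank 0 row 5 — prev 5 → HIT
4: bank 2 row 2 — prev 0 → CONFLICT
5: bank 1 row 5 — prev 8 → CONFLICT
6: bank 2 row 2 — prev 2 → HIT
7: bank 1 row 5 — prev 5 → HIT
8: bank 2 row 8 — prev 2 → CONFLICT
9: bank 1 row 0 — prev 5 → CONFLICT
10: bank 1 row 2 — prev 0 → CONFLICT
11: bank 1 row 2 — prev 2 → HIT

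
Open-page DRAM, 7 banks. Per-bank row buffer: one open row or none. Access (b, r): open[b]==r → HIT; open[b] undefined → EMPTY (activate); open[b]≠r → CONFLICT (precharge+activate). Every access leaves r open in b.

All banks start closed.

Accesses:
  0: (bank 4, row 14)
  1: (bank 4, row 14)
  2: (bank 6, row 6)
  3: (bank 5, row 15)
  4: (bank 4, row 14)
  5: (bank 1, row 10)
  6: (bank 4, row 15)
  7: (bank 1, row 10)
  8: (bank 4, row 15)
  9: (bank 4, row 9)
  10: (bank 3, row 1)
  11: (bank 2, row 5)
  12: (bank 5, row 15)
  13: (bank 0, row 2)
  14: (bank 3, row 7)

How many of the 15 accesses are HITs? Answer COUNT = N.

COUNT = 5

step 0: bank4 None->14 [EMPTY]
step 1: bank4 14->14 [HIT]
step 2: bank6 None->6 [EMPTY]
step 3: bank5 None->15 [EMPTY]
step 4: bank4 14->14 [HIT]
step 5: bank1 None->10 [EMPTY]
step 6: bank4 14->15 [CONFLICT]
step 7: bank1 10->10 [HIT]
step 8: bank4 15->15 [HIT]
step 9: bank4 15->9 [CONFLICT]
step 10: bank3 None->1 [EMPTY]
step 11: bank2 None->5 [EMPTY]
step 12: bank5 15->15 [HIT]
step 13: bank0 None->2 [EMPTY]
step 14: bank3 1->7 [CONFLICT]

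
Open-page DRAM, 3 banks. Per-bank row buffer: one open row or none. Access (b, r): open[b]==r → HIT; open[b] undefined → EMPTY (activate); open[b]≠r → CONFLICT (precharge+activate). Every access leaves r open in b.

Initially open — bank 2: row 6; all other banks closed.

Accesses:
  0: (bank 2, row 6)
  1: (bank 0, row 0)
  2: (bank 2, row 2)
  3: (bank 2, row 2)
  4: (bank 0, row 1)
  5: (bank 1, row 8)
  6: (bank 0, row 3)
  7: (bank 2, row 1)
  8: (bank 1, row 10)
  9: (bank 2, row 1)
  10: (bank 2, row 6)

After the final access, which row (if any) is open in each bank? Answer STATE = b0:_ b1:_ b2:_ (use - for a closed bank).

STATE = b0:3 b1:10 b2:6

#0 (2,6) H  (was 6)
#1 (0,0) E
#2 (2,2) C  (was 6)
#3 (2,2) H  (was 2)
#4 (0,1) C  (was 0)
#5 (1,8) E
#6 (0,3) C  (was 1)
#7 (2,1) C  (was 2)
#8 (1,10) C  (was 8)
#9 (2,1) H  (was 1)
#10 (2,6) C  (was 1)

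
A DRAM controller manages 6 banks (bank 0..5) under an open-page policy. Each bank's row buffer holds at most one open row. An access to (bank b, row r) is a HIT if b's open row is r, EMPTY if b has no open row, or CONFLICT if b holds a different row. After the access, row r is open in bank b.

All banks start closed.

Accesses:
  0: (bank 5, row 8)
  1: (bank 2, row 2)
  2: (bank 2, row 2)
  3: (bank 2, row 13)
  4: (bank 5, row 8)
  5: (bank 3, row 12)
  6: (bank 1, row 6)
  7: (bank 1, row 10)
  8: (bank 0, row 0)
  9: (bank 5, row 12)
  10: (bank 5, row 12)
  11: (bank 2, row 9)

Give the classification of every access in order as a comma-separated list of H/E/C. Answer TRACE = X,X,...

  [0] b5 r8: no row ⇒ E
  [1] b2 r2: no row ⇒ E
  [2] b2 r2: had r2 ⇒ H
  [3] b2 r13: had r2 ⇒ C
  [4] b5 r8: had r8 ⇒ H
  [5] b3 r12: no row ⇒ E
  [6] b1 r6: no row ⇒ E
  [7] b1 r10: had r6 ⇒ C
  [8] b0 r0: no row ⇒ E
  [9] b5 r12: had r8 ⇒ C
  [10] b5 r12: had r12 ⇒ H
  [11] b2 r9: had r13 ⇒ C

TRACE = E,E,H,C,H,E,E,C,E,C,H,C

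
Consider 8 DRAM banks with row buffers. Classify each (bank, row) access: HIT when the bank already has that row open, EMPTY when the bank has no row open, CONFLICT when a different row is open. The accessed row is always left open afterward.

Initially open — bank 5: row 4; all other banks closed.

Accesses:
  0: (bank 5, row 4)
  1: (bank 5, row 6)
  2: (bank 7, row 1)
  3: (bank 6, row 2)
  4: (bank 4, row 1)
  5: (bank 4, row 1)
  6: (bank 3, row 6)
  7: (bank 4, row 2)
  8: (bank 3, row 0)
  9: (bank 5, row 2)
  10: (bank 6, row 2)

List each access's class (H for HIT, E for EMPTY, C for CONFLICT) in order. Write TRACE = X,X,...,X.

TRACE = H,C,E,E,E,H,E,C,C,C,H

#0 (5,4) H  (was 4)
#1 (5,6) C  (was 4)
#2 (7,1) E
#3 (6,2) E
#4 (4,1) E
#5 (4,1) H  (was 1)
#6 (3,6) E
#7 (4,2) C  (was 1)
#8 (3,0) C  (was 6)
#9 (5,2) C  (was 6)
#10 (6,2) H  (was 2)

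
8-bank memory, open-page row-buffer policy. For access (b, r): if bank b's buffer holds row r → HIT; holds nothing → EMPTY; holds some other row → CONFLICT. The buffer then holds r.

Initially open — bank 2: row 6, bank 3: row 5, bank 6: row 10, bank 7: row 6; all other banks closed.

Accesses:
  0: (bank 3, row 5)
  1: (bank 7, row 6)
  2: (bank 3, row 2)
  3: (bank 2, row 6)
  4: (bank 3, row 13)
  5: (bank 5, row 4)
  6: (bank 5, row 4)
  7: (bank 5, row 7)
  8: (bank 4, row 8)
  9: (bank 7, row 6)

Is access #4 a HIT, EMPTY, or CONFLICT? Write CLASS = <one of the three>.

#0 (3,5) H  (was 5)
#1 (7,6) H  (was 6)
#2 (3,2) C  (was 5)
#3 (2,6) H  (was 6)
#4 (3,13) C  (was 2)
#5 (5,4) E
#6 (5,4) H  (was 4)
#7 (5,7) C  (was 4)
#8 (4,8) E
#9 (7,6) H  (was 6)

CLASS = CONFLICT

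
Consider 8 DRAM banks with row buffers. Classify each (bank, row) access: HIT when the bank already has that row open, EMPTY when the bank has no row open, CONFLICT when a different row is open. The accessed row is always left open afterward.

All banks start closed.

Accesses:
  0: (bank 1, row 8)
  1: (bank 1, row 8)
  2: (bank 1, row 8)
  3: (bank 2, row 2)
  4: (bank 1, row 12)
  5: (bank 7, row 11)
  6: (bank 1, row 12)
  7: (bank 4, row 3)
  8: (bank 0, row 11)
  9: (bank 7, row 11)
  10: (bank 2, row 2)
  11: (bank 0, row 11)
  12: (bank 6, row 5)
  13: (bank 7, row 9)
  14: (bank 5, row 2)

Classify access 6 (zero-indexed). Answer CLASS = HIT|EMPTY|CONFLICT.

CLASS = HIT

0: bank 1 row 8 — prev None → EMPTY
1: bank 1 row 8 — prev 8 → HIT
2: bank 1 row 8 — prev 8 → HIT
3: bank 2 row 2 — prev None → EMPTY
4: bank 1 row 12 — prev 8 → CONFLICT
5: bank 7 row 11 — prev None → EMPTY
6: bank 1 row 12 — prev 12 → HIT
7: bank 4 row 3 — prev None → EMPTY
8: bank 0 row 11 — prev None → EMPTY
9: bank 7 row 11 — prev 11 → HIT
10: bank 2 row 2 — prev 2 → HIT
11: bank 0 row 11 — prev 11 → HIT
12: bank 6 row 5 — prev None → EMPTY
13: bank 7 row 9 — prev 11 → CONFLICT
14: bank 5 row 2 — prev None → EMPTY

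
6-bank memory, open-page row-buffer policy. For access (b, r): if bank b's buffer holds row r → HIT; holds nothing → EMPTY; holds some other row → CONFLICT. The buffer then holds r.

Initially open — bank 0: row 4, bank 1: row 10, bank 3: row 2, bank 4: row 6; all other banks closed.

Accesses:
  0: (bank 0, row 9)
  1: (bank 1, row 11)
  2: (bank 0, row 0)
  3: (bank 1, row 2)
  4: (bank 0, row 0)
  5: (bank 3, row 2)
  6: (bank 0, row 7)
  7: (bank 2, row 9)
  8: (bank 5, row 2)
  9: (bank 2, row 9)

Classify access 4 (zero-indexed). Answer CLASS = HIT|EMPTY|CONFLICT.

CLASS = HIT

  [0] b0 r9: had r4 ⇒ C
  [1] b1 r11: had r10 ⇒ C
  [2] b0 r0: had r9 ⇒ C
  [3] b1 r2: had r11 ⇒ C
  [4] b0 r0: had r0 ⇒ H
  [5] b3 r2: had r2 ⇒ H
  [6] b0 r7: had r0 ⇒ C
  [7] b2 r9: no row ⇒ E
  [8] b5 r2: no row ⇒ E
  [9] b2 r9: had r9 ⇒ H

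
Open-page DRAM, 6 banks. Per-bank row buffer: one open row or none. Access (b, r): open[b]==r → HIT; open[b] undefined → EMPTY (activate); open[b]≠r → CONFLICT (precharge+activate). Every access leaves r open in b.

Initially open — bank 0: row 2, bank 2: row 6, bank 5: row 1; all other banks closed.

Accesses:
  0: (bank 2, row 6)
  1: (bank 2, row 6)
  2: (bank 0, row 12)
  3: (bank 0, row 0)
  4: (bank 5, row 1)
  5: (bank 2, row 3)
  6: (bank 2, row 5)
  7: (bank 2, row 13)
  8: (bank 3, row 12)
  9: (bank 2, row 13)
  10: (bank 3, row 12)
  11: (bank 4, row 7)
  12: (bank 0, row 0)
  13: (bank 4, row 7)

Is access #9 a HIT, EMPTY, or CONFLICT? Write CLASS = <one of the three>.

CLASS = HIT

  [0] b2 r6: had r6 ⇒ H
  [1] b2 r6: had r6 ⇒ H
  [2] b0 r12: had r2 ⇒ C
  [3] b0 r0: had r12 ⇒ C
  [4] b5 r1: had r1 ⇒ H
  [5] b2 r3: had r6 ⇒ C
  [6] b2 r5: had r3 ⇒ C
  [7] b2 r13: had r5 ⇒ C
  [8] b3 r12: no row ⇒ E
  [9] b2 r13: had r13 ⇒ H
  [10] b3 r12: had r12 ⇒ H
  [11] b4 r7: no row ⇒ E
  [12] b0 r0: had r0 ⇒ H
  [13] b4 r7: had r7 ⇒ H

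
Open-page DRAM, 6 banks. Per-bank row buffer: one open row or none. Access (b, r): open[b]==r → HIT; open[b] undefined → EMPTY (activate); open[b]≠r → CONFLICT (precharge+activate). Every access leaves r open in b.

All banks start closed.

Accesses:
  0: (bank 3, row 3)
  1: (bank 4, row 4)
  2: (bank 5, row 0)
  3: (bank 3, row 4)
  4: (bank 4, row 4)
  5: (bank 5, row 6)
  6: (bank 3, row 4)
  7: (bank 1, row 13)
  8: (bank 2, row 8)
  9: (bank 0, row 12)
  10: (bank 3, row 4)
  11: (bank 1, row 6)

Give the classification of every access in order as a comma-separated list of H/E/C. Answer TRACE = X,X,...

step 0: bank3 None->3 [EMPTY]
step 1: bank4 None->4 [EMPTY]
step 2: bank5 None->0 [EMPTY]
step 3: bank3 3->4 [CONFLICT]
step 4: bank4 4->4 [HIT]
step 5: bank5 0->6 [CONFLICT]
step 6: bank3 4->4 [HIT]
step 7: bank1 None->13 [EMPTY]
step 8: bank2 None->8 [EMPTY]
step 9: bank0 None->12 [EMPTY]
step 10: bank3 4->4 [HIT]
step 11: bank1 13->6 [CONFLICT]

TRACE = E,E,E,C,H,C,H,E,E,E,H,C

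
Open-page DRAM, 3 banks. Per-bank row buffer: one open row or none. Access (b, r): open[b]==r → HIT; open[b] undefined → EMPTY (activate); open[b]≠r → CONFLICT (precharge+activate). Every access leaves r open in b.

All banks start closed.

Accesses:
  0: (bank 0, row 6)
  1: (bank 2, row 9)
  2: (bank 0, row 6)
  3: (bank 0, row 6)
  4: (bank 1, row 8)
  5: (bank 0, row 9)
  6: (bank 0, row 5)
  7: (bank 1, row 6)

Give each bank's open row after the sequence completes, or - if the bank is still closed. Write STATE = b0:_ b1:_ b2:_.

#0 (0,6) E
#1 (2,9) E
#2 (0,6) H  (was 6)
#3 (0,6) H  (was 6)
#4 (1,8) E
#5 (0,9) C  (was 6)
#6 (0,5) C  (was 9)
#7 (1,6) C  (was 8)

STATE = b0:5 b1:6 b2:9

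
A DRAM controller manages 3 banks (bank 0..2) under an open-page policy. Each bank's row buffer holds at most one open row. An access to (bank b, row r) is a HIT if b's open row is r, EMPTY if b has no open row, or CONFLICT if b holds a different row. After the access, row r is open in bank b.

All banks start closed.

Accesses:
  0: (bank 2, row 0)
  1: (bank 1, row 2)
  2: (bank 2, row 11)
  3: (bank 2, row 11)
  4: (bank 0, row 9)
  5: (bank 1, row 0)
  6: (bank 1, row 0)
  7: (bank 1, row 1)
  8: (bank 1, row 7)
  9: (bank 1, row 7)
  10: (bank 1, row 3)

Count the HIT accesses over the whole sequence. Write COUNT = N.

COUNT = 3

0: bank 2 row 0 — prev None → EMPTY
1: bank 1 row 2 — prev None → EMPTY
2: bank 2 row 11 — prev 0 → CONFLICT
3: bank 2 row 11 — prev 11 → HIT
4: bank 0 row 9 — prev None → EMPTY
5: bank 1 row 0 — prev 2 → CONFLICT
6: bank 1 row 0 — prev 0 → HIT
7: bank 1 row 1 — prev 0 → CONFLICT
8: bank 1 row 7 — prev 1 → CONFLICT
9: bank 1 row 7 — prev 7 → HIT
10: bank 1 row 3 — prev 7 → CONFLICT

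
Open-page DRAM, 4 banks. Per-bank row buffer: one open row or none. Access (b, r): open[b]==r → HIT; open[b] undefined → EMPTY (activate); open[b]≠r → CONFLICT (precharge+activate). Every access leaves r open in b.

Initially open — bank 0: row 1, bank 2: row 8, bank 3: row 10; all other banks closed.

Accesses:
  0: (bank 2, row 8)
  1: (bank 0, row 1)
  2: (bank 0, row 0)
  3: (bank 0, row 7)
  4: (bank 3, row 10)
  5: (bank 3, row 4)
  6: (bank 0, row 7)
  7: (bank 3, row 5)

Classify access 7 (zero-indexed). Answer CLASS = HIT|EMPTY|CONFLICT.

#0 (2,8) H  (was 8)
#1 (0,1) H  (was 1)
#2 (0,0) C  (was 1)
#3 (0,7) C  (was 0)
#4 (3,10) H  (was 10)
#5 (3,4) C  (was 10)
#6 (0,7) H  (was 7)
#7 (3,5) C  (was 4)

CLASS = CONFLICT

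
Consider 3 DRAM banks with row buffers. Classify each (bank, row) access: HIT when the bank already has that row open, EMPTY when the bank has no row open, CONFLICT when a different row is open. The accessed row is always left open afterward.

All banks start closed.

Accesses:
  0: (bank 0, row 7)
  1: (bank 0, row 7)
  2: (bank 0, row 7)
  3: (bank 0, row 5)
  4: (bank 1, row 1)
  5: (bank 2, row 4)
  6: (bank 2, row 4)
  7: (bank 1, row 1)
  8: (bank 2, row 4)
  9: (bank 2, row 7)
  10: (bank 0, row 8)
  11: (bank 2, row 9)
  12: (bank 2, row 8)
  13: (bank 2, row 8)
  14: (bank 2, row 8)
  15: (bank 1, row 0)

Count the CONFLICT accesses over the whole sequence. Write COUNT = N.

COUNT = 6

0: bank 0 row 7 — prev None → EMPTY
1: bank 0 row 7 — prev 7 → HIT
2: bank 0 row 7 — prev 7 → HIT
3: bank 0 row 5 — prev 7 → CONFLICT
4: bank 1 row 1 — prev None → EMPTY
5: bank 2 row 4 — prev None → EMPTY
6: bank 2 row 4 — prev 4 → HIT
7: bank 1 row 1 — prev 1 → HIT
8: bank 2 row 4 — prev 4 → HIT
9: bank 2 row 7 — prev 4 → CONFLICT
10: bank 0 row 8 — prev 5 → CONFLICT
11: bank 2 row 9 — prev 7 → CONFLICT
12: bank 2 row 8 — prev 9 → CONFLICT
13: bank 2 row 8 — prev 8 → HIT
14: bank 2 row 8 — prev 8 → HIT
15: bank 1 row 0 — prev 1 → CONFLICT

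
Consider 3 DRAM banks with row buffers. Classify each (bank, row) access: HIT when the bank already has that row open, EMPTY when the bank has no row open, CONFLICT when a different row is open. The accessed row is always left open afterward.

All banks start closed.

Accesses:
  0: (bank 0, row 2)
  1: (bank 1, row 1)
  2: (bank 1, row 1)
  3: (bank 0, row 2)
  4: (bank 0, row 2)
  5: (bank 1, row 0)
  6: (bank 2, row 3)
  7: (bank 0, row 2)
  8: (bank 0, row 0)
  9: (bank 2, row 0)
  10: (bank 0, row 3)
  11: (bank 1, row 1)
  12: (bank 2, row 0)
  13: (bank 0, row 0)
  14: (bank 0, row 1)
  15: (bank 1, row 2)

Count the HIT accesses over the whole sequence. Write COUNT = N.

#0 (0,2) E
#1 (1,1) E
#2 (1,1) H  (was 1)
#3 (0,2) H  (was 2)
#4 (0,2) H  (was 2)
#5 (1,0) C  (was 1)
#6 (2,3) E
#7 (0,2) H  (was 2)
#8 (0,0) C  (was 2)
#9 (2,0) C  (was 3)
#10 (0,3) C  (was 0)
#11 (1,1) C  (was 0)
#12 (2,0) H  (was 0)
#13 (0,0) C  (was 3)
#14 (0,1) C  (was 0)
#15 (1,2) C  (was 1)

COUNT = 5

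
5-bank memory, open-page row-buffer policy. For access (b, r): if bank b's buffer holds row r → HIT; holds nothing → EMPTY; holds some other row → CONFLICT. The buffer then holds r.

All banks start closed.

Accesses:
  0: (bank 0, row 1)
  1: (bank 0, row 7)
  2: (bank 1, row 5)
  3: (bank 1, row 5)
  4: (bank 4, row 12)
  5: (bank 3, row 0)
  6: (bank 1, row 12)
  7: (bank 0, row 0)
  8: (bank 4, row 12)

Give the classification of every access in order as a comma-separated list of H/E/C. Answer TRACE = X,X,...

step 0: bank0 None->1 [EMPTY]
step 1: bank0 1->7 [CONFLICT]
step 2: bank1 None->5 [EMPTY]
step 3: bank1 5->5 [HIT]
step 4: bank4 None->12 [EMPTY]
step 5: bank3 None->0 [EMPTY]
step 6: bank1 5->12 [CONFLICT]
step 7: bank0 7->0 [CONFLICT]
step 8: bank4 12->12 [HIT]

TRACE = E,C,E,H,E,E,C,C,H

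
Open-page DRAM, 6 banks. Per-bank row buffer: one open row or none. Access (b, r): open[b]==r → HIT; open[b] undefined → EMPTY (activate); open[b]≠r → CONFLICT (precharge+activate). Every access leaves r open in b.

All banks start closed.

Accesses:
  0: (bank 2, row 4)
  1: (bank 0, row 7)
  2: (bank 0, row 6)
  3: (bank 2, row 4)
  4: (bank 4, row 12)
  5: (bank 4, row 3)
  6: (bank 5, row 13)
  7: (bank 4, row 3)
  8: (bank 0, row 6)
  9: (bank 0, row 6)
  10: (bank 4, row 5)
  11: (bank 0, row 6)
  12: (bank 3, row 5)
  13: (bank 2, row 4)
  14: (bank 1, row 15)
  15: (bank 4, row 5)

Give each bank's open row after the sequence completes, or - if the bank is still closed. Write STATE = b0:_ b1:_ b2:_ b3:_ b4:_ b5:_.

STATE = b0:6 b1:15 b2:4 b3:5 b4:5 b5:13

step 0: bank2 None->4 [EMPTY]
step 1: bank0 None->7 [EMPTY]
step 2: bank0 7->6 [CONFLICT]
step 3: bank2 4->4 [HIT]
step 4: bank4 None->12 [EMPTY]
step 5: bank4 12->3 [CONFLICT]
step 6: bank5 None->13 [EMPTY]
step 7: bank4 3->3 [HIT]
step 8: bank0 6->6 [HIT]
step 9: bank0 6->6 [HIT]
step 10: bank4 3->5 [CONFLICT]
step 11: bank0 6->6 [HIT]
step 12: bank3 None->5 [EMPTY]
step 13: bank2 4->4 [HIT]
step 14: bank1 None->15 [EMPTY]
step 15: bank4 5->5 [HIT]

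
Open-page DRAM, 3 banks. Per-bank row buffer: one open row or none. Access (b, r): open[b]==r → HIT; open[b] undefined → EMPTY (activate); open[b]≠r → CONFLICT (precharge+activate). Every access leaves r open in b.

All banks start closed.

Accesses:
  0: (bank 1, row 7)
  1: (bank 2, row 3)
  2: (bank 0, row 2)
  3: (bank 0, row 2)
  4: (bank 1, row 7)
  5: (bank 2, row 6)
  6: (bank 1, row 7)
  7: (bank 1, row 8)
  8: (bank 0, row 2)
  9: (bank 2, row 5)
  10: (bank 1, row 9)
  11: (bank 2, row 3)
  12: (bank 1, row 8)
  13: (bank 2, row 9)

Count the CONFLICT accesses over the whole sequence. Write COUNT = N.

COUNT = 7

0: bank 1 row 7 — prev None → EMPTY
1: bank 2 row 3 — prev None → EMPTY
2: bank 0 row 2 — prev None → EMPTY
3: bank 0 row 2 — prev 2 → HIT
4: bank 1 row 7 — prev 7 → HIT
5: bank 2 row 6 — prev 3 → CONFLICT
6: bank 1 row 7 — prev 7 → HIT
7: bank 1 row 8 — prev 7 → CONFLICT
8: bank 0 row 2 — prev 2 → HIT
9: bank 2 row 5 — prev 6 → CONFLICT
10: bank 1 row 9 — prev 8 → CONFLICT
11: bank 2 row 3 — prev 5 → CONFLICT
12: bank 1 row 8 — prev 9 → CONFLICT
13: bank 2 row 9 — prev 3 → CONFLICT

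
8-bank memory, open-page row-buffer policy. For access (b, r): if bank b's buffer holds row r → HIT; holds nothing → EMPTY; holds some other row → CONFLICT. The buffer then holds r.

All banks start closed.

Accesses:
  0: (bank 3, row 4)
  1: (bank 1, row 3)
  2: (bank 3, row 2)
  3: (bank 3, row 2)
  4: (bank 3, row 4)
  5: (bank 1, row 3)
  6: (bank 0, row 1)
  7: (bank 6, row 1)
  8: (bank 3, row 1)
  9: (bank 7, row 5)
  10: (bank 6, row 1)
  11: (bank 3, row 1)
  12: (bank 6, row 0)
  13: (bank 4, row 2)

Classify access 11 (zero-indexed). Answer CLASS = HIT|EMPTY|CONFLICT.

  [0] b3 r4: no row ⇒ E
  [1] b1 r3: no row ⇒ E
  [2] b3 r2: had r4 ⇒ C
  [3] b3 r2: had r2 ⇒ H
  [4] b3 r4: had r2 ⇒ C
  [5] b1 r3: had r3 ⇒ H
  [6] b0 r1: no row ⇒ E
  [7] b6 r1: no row ⇒ E
  [8] b3 r1: had r4 ⇒ C
  [9] b7 r5: no row ⇒ E
  [10] b6 r1: had r1 ⇒ H
  [11] b3 r1: had r1 ⇒ H
  [12] b6 r0: had r1 ⇒ C
  [13] b4 r2: no row ⇒ E

CLASS = HIT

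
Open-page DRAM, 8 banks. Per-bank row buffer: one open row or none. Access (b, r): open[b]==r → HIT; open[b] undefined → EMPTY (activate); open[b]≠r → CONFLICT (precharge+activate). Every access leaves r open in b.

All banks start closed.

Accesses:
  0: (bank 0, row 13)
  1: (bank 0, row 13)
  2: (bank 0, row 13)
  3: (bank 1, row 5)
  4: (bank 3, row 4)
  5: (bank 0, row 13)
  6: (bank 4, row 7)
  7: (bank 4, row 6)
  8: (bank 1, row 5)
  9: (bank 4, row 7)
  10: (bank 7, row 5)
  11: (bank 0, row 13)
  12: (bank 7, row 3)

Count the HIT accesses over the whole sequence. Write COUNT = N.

#0 (0,13) E
#1 (0,13) H  (was 13)
#2 (0,13) H  (was 13)
#3 (1,5) E
#4 (3,4) E
#5 (0,13) H  (was 13)
#6 (4,7) E
#7 (4,6) C  (was 7)
#8 (1,5) H  (was 5)
#9 (4,7) C  (was 6)
#10 (7,5) E
#11 (0,13) H  (was 13)
#12 (7,3) C  (was 5)

COUNT = 5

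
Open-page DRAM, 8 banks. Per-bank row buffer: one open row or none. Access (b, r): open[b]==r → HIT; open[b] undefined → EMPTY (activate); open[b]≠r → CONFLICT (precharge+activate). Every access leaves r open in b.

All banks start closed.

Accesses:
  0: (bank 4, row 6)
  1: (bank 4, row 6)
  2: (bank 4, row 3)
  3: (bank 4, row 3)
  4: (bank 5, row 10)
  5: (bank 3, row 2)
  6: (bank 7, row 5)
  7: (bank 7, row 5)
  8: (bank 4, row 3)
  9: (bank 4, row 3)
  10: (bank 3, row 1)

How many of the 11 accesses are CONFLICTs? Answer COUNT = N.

step 0: bank4 None->6 [EMPTY]
step 1: bank4 6->6 [HIT]
step 2: bank4 6->3 [CONFLICT]
step 3: bank4 3->3 [HIT]
step 4: bank5 None->10 [EMPTY]
step 5: bank3 None->2 [EMPTY]
step 6: bank7 None->5 [EMPTY]
step 7: bank7 5->5 [HIT]
step 8: bank4 3->3 [HIT]
step 9: bank4 3->3 [HIT]
step 10: bank3 2->1 [CONFLICT]

COUNT = 2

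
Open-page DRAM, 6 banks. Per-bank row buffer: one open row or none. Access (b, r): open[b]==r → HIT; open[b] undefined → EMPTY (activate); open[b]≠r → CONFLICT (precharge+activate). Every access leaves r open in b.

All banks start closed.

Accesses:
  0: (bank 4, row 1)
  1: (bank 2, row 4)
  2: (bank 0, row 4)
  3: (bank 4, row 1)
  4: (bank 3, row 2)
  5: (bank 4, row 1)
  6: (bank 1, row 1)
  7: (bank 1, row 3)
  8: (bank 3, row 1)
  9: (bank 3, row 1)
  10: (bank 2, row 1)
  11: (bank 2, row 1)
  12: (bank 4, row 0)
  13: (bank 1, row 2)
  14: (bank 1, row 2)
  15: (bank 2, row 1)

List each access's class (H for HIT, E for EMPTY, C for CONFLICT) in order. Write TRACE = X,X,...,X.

TRACE = E,E,E,H,E,H,E,C,C,H,C,H,C,C,H,H

#0 (4,1) E
#1 (2,4) E
#2 (0,4) E
#3 (4,1) H  (was 1)
#4 (3,2) E
#5 (4,1) H  (was 1)
#6 (1,1) E
#7 (1,3) C  (was 1)
#8 (3,1) C  (was 2)
#9 (3,1) H  (was 1)
#10 (2,1) C  (was 4)
#11 (2,1) H  (was 1)
#12 (4,0) C  (was 1)
#13 (1,2) C  (was 3)
#14 (1,2) H  (was 2)
#15 (2,1) H  (was 1)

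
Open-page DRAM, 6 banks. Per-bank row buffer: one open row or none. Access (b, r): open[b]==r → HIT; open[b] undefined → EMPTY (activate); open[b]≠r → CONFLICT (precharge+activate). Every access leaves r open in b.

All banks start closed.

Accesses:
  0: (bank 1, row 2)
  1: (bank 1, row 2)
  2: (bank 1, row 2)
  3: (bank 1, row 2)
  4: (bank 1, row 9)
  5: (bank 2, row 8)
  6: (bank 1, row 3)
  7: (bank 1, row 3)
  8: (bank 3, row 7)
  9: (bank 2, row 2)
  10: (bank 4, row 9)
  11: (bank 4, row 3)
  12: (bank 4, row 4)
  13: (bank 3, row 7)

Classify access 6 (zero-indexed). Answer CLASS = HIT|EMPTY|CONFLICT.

CLASS = CONFLICT

step 0: bank1 None->2 [EMPTY]
step 1: bank1 2->2 [HIT]
step 2: bank1 2->2 [HIT]
step 3: bank1 2->2 [HIT]
step 4: bank1 2->9 [CONFLICT]
step 5: bank2 None->8 [EMPTY]
step 6: bank1 9->3 [CONFLICT]
step 7: bank1 3->3 [HIT]
step 8: bank3 None->7 [EMPTY]
step 9: bank2 8->2 [CONFLICT]
step 10: bank4 None->9 [EMPTY]
step 11: bank4 9->3 [CONFLICT]
step 12: bank4 3->4 [CONFLICT]
step 13: bank3 7->7 [HIT]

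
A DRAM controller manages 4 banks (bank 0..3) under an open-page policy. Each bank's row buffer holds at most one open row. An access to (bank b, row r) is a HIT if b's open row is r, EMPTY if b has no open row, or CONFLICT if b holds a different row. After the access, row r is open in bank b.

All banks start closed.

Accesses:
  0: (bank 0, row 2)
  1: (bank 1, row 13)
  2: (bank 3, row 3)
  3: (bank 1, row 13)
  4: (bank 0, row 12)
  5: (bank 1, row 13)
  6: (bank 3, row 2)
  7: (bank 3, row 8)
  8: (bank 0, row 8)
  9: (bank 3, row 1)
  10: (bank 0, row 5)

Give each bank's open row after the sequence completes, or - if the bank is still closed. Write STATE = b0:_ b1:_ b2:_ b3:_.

  [0] b0 r2: no row ⇒ E
  [1] b1 r13: no row ⇒ E
  [2] b3 r3: no row ⇒ E
  [3] b1 r13: had r13 ⇒ H
  [4] b0 r12: had r2 ⇒ C
  [5] b1 r13: had r13 ⇒ H
  [6] b3 r2: had r3 ⇒ C
  [7] b3 r8: had r2 ⇒ C
  [8] b0 r8: had r12 ⇒ C
  [9] b3 r1: had r8 ⇒ C
  [10] b0 r5: had r8 ⇒ C

STATE = b0:5 b1:13 b2:- b3:1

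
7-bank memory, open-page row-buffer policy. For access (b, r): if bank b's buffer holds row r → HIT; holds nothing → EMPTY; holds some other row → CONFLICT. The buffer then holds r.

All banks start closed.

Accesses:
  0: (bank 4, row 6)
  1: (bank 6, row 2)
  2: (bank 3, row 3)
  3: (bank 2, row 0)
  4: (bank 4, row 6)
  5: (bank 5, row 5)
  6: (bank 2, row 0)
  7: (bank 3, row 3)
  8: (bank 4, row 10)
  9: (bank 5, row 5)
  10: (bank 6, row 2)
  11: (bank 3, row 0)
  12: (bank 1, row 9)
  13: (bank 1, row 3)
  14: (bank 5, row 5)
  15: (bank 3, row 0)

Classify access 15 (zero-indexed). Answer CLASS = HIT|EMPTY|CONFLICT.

  [0] b4 r6: no row ⇒ E
  [1] b6 r2: no row ⇒ E
  [2] b3 r3: no row ⇒ E
  [3] b2 r0: no row ⇒ E
  [4] b4 r6: had r6 ⇒ H
  [5] b5 r5: no row ⇒ E
  [6] b2 r0: had r0 ⇒ H
  [7] b3 r3: had r3 ⇒ H
  [8] b4 r10: had r6 ⇒ C
  [9] b5 r5: had r5 ⇒ H
  [10] b6 r2: had r2 ⇒ H
  [11] b3 r0: had r3 ⇒ C
  [12] b1 r9: no row ⇒ E
  [13] b1 r3: had r9 ⇒ C
  [14] b5 r5: had r5 ⇒ H
  [15] b3 r0: had r0 ⇒ H

CLASS = HIT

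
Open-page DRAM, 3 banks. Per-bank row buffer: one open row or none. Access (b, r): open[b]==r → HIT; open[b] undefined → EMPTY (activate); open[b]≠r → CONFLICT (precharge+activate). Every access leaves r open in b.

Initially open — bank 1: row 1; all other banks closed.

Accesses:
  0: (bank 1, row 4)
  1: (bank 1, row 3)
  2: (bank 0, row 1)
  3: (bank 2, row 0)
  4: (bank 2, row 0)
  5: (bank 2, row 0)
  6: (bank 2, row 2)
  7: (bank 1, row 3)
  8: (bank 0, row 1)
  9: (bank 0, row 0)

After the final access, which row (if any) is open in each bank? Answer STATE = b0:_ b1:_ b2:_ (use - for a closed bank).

STATE = b0:0 b1:3 b2:2

#0 (1,4) C  (was 1)
#1 (1,3) C  (was 4)
#2 (0,1) E
#3 (2,0) E
#4 (2,0) H  (was 0)
#5 (2,0) H  (was 0)
#6 (2,2) C  (was 0)
#7 (1,3) H  (was 3)
#8 (0,1) H  (was 1)
#9 (0,0) C  (was 1)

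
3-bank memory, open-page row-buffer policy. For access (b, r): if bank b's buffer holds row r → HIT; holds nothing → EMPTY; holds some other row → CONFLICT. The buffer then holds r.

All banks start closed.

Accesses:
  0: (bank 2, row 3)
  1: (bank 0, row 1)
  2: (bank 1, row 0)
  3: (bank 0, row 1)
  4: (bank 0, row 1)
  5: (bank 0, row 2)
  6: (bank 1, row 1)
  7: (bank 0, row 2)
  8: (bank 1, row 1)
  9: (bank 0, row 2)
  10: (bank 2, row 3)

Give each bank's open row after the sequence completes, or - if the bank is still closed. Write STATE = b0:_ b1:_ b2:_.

STATE = b0:2 b1:1 b2:3

#0 (2,3) E
#1 (0,1) E
#2 (1,0) E
#3 (0,1) H  (was 1)
#4 (0,1) H  (was 1)
#5 (0,2) C  (was 1)
#6 (1,1) C  (was 0)
#7 (0,2) H  (was 2)
#8 (1,1) H  (was 1)
#9 (0,2) H  (was 2)
#10 (2,3) H  (was 3)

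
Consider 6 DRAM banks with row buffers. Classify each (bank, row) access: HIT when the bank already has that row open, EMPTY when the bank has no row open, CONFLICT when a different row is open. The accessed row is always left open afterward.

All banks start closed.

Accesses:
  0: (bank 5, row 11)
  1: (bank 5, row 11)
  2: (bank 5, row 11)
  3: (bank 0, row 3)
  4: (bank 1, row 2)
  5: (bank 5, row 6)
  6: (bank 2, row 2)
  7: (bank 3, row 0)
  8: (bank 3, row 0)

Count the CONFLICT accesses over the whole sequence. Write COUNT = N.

COUNT = 1

#0 (5,11) E
#1 (5,11) H  (was 11)
#2 (5,11) H  (was 11)
#3 (0,3) E
#4 (1,2) E
#5 (5,6) C  (was 11)
#6 (2,2) E
#7 (3,0) E
#8 (3,0) H  (was 0)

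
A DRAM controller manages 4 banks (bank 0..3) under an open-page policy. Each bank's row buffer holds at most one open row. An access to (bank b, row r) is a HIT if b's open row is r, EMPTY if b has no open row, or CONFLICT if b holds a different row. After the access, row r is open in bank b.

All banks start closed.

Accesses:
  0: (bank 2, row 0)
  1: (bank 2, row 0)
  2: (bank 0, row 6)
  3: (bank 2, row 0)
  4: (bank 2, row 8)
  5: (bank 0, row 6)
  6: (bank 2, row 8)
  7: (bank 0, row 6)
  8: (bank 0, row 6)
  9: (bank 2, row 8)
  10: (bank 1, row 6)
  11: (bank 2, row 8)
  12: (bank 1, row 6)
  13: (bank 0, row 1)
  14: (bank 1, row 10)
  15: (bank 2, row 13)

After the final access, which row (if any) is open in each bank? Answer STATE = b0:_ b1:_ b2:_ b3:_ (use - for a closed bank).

step 0: bank2 None->0 [EMPTY]
step 1: bank2 0->0 [HIT]
step 2: bank0 None->6 [EMPTY]
step 3: bank2 0->0 [HIT]
step 4: bank2 0->8 [CONFLICT]
step 5: bank0 6->6 [HIT]
step 6: bank2 8->8 [HIT]
step 7: bank0 6->6 [HIT]
step 8: bank0 6->6 [HIT]
step 9: bank2 8->8 [HIT]
step 10: bank1 None->6 [EMPTY]
step 11: bank2 8->8 [HIT]
step 12: bank1 6->6 [HIT]
step 13: bank0 6->1 [CONFLICT]
step 14: bank1 6->10 [CONFLICT]
step 15: bank2 8->13 [CONFLICT]

STATE = b0:1 b1:10 b2:13 b3:-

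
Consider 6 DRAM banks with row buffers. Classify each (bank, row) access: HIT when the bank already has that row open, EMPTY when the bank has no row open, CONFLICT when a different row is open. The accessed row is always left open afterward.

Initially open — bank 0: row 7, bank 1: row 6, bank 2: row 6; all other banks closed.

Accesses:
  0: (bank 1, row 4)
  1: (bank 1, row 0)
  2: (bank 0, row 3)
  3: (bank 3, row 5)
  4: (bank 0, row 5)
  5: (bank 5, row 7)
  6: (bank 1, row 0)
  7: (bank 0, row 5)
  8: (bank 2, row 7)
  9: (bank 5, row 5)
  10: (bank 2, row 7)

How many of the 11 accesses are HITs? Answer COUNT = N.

COUNT = 3

#0 (1,4) C  (was 6)
#1 (1,0) C  (was 4)
#2 (0,3) C  (was 7)
#3 (3,5) E
#4 (0,5) C  (was 3)
#5 (5,7) E
#6 (1,0) H  (was 0)
#7 (0,5) H  (was 5)
#8 (2,7) C  (was 6)
#9 (5,5) C  (was 7)
#10 (2,7) H  (was 7)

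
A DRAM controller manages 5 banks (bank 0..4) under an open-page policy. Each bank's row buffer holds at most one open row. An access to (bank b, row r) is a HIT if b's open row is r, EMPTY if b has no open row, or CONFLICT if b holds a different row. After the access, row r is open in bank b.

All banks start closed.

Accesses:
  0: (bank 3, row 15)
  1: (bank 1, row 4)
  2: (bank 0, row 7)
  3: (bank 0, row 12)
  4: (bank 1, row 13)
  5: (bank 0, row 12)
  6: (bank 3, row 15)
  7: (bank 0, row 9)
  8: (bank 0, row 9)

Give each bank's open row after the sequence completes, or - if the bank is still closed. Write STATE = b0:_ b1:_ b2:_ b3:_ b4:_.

  [0] b3 r15: no row ⇒ E
  [1] b1 r4: no row ⇒ E
  [2] b0 r7: no row ⇒ E
  [3] b0 r12: had r7 ⇒ C
  [4] b1 r13: had r4 ⇒ C
  [5] b0 r12: had r12 ⇒ H
  [6] b3 r15: had r15 ⇒ H
  [7] b0 r9: had r12 ⇒ C
  [8] b0 r9: had r9 ⇒ H

STATE = b0:9 b1:13 b2:- b3:15 b4:-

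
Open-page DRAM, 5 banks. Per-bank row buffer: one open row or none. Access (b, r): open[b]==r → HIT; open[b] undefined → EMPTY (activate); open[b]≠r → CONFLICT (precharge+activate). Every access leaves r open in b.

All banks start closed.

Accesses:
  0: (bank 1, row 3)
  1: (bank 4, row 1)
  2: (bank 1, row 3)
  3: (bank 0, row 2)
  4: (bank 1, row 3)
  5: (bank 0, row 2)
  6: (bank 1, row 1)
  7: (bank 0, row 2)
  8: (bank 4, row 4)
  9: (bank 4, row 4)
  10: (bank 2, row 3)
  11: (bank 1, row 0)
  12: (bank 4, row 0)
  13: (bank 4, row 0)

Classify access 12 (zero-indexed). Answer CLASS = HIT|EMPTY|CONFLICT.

step 0: bank1 None->3 [EMPTY]
step 1: bank4 None->1 [EMPTY]
step 2: bank1 3->3 [HIT]
step 3: bank0 None->2 [EMPTY]
step 4: bank1 3->3 [HIT]
step 5: bank0 2->2 [HIT]
step 6: bank1 3->1 [CONFLICT]
step 7: bank0 2->2 [HIT]
step 8: bank4 1->4 [CONFLICT]
step 9: bank4 4->4 [HIT]
step 10: bank2 None->3 [EMPTY]
step 11: bank1 1->0 [CONFLICT]
step 12: bank4 4->0 [CONFLICT]
step 13: bank4 0->0 [HIT]

CLASS = CONFLICT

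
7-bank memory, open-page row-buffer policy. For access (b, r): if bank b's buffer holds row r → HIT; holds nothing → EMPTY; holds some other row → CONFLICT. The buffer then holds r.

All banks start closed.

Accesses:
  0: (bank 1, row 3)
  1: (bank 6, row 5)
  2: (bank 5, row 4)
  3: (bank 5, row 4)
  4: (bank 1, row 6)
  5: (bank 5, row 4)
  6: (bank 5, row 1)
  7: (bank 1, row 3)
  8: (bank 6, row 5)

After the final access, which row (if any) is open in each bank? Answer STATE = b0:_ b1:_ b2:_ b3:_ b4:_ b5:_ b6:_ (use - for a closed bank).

STATE = b0:- b1:3 b2:- b3:- b4:- b5:1 b6:5

  [0] b1 r3: no row ⇒ E
  [1] b6 r5: no row ⇒ E
  [2] b5 r4: no row ⇒ E
  [3] b5 r4: had r4 ⇒ H
  [4] b1 r6: had r3 ⇒ C
  [5] b5 r4: had r4 ⇒ H
  [6] b5 r1: had r4 ⇒ C
  [7] b1 r3: had r6 ⇒ C
  [8] b6 r5: had r5 ⇒ H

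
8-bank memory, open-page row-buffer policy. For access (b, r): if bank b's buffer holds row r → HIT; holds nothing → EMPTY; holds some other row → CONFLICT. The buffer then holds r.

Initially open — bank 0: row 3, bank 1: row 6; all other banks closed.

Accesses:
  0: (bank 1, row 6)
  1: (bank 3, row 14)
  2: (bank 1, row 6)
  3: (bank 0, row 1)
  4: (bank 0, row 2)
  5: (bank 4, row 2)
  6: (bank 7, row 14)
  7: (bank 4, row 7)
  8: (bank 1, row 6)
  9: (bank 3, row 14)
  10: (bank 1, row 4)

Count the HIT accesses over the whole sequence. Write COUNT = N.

#0 (1,6) H  (was 6)
#1 (3,14) E
#2 (1,6) H  (was 6)
#3 (0,1) C  (was 3)
#4 (0,2) C  (was 1)
#5 (4,2) E
#6 (7,14) E
#7 (4,7) C  (was 2)
#8 (1,6) H  (was 6)
#9 (3,14) H  (was 14)
#10 (1,4) C  (was 6)

COUNT = 4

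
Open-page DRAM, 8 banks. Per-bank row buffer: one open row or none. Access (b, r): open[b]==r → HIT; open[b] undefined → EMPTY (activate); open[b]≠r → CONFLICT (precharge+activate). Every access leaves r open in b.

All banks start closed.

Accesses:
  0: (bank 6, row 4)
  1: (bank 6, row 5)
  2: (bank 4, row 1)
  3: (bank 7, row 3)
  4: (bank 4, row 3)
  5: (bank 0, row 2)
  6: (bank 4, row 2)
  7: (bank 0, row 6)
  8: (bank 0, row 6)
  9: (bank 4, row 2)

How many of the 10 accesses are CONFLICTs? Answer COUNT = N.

COUNT = 4

step 0: bank6 None->4 [EMPTY]
step 1: bank6 4->5 [CONFLICT]
step 2: bank4 None->1 [EMPTY]
step 3: bank7 None->3 [EMPTY]
step 4: bank4 1->3 [CONFLICT]
step 5: bank0 None->2 [EMPTY]
step 6: bank4 3->2 [CONFLICT]
step 7: bank0 2->6 [CONFLICT]
step 8: bank0 6->6 [HIT]
step 9: bank4 2->2 [HIT]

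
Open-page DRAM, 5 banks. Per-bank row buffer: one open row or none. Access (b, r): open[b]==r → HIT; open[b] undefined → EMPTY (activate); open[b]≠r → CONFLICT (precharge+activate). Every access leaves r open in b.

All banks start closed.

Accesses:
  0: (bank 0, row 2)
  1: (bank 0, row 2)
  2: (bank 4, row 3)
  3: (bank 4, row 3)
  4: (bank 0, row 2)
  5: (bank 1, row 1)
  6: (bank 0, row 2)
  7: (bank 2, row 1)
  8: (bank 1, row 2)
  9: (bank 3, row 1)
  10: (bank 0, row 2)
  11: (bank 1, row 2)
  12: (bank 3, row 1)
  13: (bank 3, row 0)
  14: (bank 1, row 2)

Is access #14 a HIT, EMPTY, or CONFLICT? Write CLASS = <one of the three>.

CLASS = HIT

#0 (0,2) E
#1 (0,2) H  (was 2)
#2 (4,3) E
#3 (4,3) H  (was 3)
#4 (0,2) H  (was 2)
#5 (1,1) E
#6 (0,2) H  (was 2)
#7 (2,1) E
#8 (1,2) C  (was 1)
#9 (3,1) E
#10 (0,2) H  (was 2)
#11 (1,2) H  (was 2)
#12 (3,1) H  (was 1)
#13 (3,0) C  (was 1)
#14 (1,2) H  (was 2)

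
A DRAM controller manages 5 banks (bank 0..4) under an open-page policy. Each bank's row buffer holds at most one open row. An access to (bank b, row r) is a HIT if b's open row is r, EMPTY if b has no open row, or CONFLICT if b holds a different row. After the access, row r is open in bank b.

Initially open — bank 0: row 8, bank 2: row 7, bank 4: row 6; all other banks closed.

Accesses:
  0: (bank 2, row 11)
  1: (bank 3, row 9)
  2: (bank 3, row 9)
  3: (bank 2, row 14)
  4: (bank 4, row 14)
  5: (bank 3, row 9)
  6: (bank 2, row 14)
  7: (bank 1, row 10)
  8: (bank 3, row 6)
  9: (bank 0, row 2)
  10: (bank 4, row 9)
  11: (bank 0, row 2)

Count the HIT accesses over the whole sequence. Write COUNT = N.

step 0: bank2 7->11 [CONFLICT]
step 1: bank3 None->9 [EMPTY]
step 2: bank3 9->9 [HIT]
step 3: bank2 11->14 [CONFLICT]
step 4: bank4 6->14 [CONFLICT]
step 5: bank3 9->9 [HIT]
step 6: bank2 14->14 [HIT]
step 7: bank1 None->10 [EMPTY]
step 8: bank3 9->6 [CONFLICT]
step 9: bank0 8->2 [CONFLICT]
step 10: bank4 14->9 [CONFLICT]
step 11: bank0 2->2 [HIT]

COUNT = 4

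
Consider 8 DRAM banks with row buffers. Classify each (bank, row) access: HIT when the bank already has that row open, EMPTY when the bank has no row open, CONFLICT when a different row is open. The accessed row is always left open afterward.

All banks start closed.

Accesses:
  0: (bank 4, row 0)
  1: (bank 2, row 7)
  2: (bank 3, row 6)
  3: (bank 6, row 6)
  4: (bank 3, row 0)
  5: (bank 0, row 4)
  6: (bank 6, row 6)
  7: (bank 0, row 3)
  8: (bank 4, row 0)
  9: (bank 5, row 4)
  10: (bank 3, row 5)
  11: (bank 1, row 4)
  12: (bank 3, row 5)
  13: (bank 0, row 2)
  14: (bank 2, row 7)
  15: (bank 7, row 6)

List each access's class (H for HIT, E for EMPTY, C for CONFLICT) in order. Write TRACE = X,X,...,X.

step 0: bank4 None->0 [EMPTY]
step 1: bank2 None->7 [EMPTY]
step 2: bank3 None->6 [EMPTY]
step 3: bank6 None->6 [EMPTY]
step 4: bank3 6->0 [CONFLICT]
step 5: bank0 None->4 [EMPTY]
step 6: bank6 6->6 [HIT]
step 7: bank0 4->3 [CONFLICT]
step 8: bank4 0->0 [HIT]
step 9: bank5 None->4 [EMPTY]
step 10: bank3 0->5 [CONFLICT]
step 11: bank1 None->4 [EMPTY]
step 12: bank3 5->5 [HIT]
step 13: bank0 3->2 [CONFLICT]
step 14: bank2 7->7 [HIT]
step 15: bank7 None->6 [EMPTY]

TRACE = E,E,E,E,C,E,H,C,H,E,C,E,H,C,H,E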